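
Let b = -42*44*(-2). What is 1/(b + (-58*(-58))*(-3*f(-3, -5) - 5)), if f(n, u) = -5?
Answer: 1/37336 ≈ 2.6784e-5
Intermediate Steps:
b = 3696 (b = -1848*(-2) = 3696)
1/(b + (-58*(-58))*(-3*f(-3, -5) - 5)) = 1/(3696 + (-58*(-58))*(-3*(-5) - 5)) = 1/(3696 + 3364*(15 - 5)) = 1/(3696 + 3364*10) = 1/(3696 + 33640) = 1/37336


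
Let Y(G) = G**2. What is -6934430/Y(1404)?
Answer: -3467215/985608 ≈ -3.5178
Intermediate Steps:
-6934430/Y(1404) = -6934430/(1404**2) = -6934430/1971216 = -6934430*1/1971216 = -3467215/985608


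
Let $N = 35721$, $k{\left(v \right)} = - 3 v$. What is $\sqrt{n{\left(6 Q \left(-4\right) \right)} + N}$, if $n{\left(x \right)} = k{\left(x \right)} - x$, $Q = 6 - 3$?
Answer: $3 \sqrt{4001} \approx 189.76$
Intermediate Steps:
$Q = 3$
$n{\left(x \right)} = - 4 x$ ($n{\left(x \right)} = - 3 x - x = - 4 x$)
$\sqrt{n{\left(6 Q \left(-4\right) \right)} + N} = \sqrt{- 4 \cdot 6 \cdot 3 \left(-4\right) + 35721} = \sqrt{- 4 \cdot 18 \left(-4\right) + 35721} = \sqrt{\left(-4\right) \left(-72\right) + 35721} = \sqrt{288 + 35721} = \sqrt{36009} = 3 \sqrt{4001}$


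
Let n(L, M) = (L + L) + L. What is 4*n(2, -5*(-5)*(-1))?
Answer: 24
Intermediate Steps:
n(L, M) = 3*L (n(L, M) = 2*L + L = 3*L)
4*n(2, -5*(-5)*(-1)) = 4*(3*2) = 4*6 = 24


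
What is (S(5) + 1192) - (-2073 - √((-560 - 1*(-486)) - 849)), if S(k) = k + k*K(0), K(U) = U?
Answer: 3270 + I*√923 ≈ 3270.0 + 30.381*I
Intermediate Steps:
S(k) = k (S(k) = k + k*0 = k + 0 = k)
(S(5) + 1192) - (-2073 - √((-560 - 1*(-486)) - 849)) = (5 + 1192) - (-2073 - √((-560 - 1*(-486)) - 849)) = 1197 - (-2073 - √((-560 + 486) - 849)) = 1197 - (-2073 - √(-74 - 849)) = 1197 - (-2073 - √(-923)) = 1197 - (-2073 - I*√923) = 1197 + (2073 + I*√923) = 3270 + I*√923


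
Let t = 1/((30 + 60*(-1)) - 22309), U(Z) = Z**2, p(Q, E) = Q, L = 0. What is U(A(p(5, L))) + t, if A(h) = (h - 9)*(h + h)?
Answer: 35742399/22339 ≈ 1600.0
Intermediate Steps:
A(h) = 2*h*(-9 + h) (A(h) = (-9 + h)*(2*h) = 2*h*(-9 + h))
t = -1/22339 (t = 1/((30 - 60) - 22309) = 1/(-30 - 22309) = 1/(-22339) = -1/22339 ≈ -4.4765e-5)
U(A(p(5, L))) + t = (2*5*(-9 + 5))**2 - 1/22339 = (2*5*(-4))**2 - 1/22339 = (-40)**2 - 1/22339 = 1600 - 1/22339 = 35742399/22339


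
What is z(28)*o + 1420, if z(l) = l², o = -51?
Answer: -38564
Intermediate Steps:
z(28)*o + 1420 = 28²*(-51) + 1420 = 784*(-51) + 1420 = -39984 + 1420 = -38564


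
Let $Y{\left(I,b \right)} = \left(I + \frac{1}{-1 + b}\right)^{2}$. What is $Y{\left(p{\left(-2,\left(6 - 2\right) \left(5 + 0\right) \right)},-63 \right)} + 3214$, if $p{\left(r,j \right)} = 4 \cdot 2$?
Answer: $\frac{13425665}{4096} \approx 3277.8$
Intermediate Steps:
$p{\left(r,j \right)} = 8$
$Y{\left(p{\left(-2,\left(6 - 2\right) \left(5 + 0\right) \right)},-63 \right)} + 3214 = \frac{\left(1 - 8 + 8 \left(-63\right)\right)^{2}}{\left(-1 - 63\right)^{2}} + 3214 = \frac{\left(1 - 8 - 504\right)^{2}}{4096} + 3214 = \frac{\left(-511\right)^{2}}{4096} + 3214 = \frac{1}{4096} \cdot 261121 + 3214 = \frac{261121}{4096} + 3214 = \frac{13425665}{4096}$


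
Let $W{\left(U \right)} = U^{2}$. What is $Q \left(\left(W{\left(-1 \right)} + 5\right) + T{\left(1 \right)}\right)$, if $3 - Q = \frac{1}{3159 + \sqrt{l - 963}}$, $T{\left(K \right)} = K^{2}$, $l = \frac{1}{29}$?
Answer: $\frac{868189614}{41346725} + \frac{i \sqrt{809854}}{41346725} \approx 20.998 + 2.1765 \cdot 10^{-5} i$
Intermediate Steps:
$l = \frac{1}{29} \approx 0.034483$
$Q = 3 - \frac{1}{3159 + \frac{i \sqrt{809854}}{29}}$ ($Q = 3 - \frac{1}{3159 + \sqrt{\frac{1}{29} - 963}} = 3 - \frac{1}{3159 + \sqrt{- \frac{27926}{29}}} = 3 - \frac{1}{3159 + \frac{i \sqrt{809854}}{29}} \approx 2.9997 + 3.1093 \cdot 10^{-6} i$)
$Q \left(\left(W{\left(-1 \right)} + 5\right) + T{\left(1 \right)}\right) = \left(\frac{868189614}{289427075} + \frac{i \sqrt{809854}}{289427075}\right) \left(\left(\left(-1\right)^{2} + 5\right) + 1^{2}\right) = \left(\frac{868189614}{289427075} + \frac{i \sqrt{809854}}{289427075}\right) \left(\left(1 + 5\right) + 1\right) = \left(\frac{868189614}{289427075} + \frac{i \sqrt{809854}}{289427075}\right) \left(6 + 1\right) = \left(\frac{868189614}{289427075} + \frac{i \sqrt{809854}}{289427075}\right) 7 = \frac{868189614}{41346725} + \frac{i \sqrt{809854}}{41346725}$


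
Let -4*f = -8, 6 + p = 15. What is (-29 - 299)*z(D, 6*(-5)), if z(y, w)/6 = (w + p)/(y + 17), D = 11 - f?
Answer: 20664/13 ≈ 1589.5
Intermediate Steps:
p = 9 (p = -6 + 15 = 9)
f = 2 (f = -1/4*(-8) = 2)
D = 9 (D = 11 - 1*2 = 11 - 2 = 9)
z(y, w) = 6*(9 + w)/(17 + y) (z(y, w) = 6*((w + 9)/(y + 17)) = 6*((9 + w)/(17 + y)) = 6*(9 + w)/(17 + y))
(-29 - 299)*z(D, 6*(-5)) = (-29 - 299)*(6*(9 + 6*(-5))/(17 + 9)) = -1968*(9 - 30)/26 = -1968*(-21)/26 = -328*(-63/13) = 20664/13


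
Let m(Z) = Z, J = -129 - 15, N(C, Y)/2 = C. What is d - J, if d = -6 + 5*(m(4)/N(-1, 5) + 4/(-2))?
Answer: 118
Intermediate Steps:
N(C, Y) = 2*C
J = -144
d = -26 (d = -6 + 5*(4/((2*(-1))) + 4/(-2)) = -6 + 5*(4/(-2) + 4*(-½)) = -6 + 5*(4*(-½) - 2) = -6 + 5*(-2 - 2) = -6 + 5*(-4) = -6 - 20 = -26)
d - J = -26 - 1*(-144) = -26 + 144 = 118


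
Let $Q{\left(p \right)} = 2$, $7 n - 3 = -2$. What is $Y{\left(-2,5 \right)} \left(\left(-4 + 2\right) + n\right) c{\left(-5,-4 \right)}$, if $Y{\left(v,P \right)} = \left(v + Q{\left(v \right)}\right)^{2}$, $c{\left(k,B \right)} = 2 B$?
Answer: $0$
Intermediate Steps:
$n = \frac{1}{7}$ ($n = \frac{3}{7} + \frac{1}{7} \left(-2\right) = \frac{3}{7} - \frac{2}{7} = \frac{1}{7} \approx 0.14286$)
$Y{\left(v,P \right)} = \left(2 + v\right)^{2}$ ($Y{\left(v,P \right)} = \left(v + 2\right)^{2} = \left(2 + v\right)^{2}$)
$Y{\left(-2,5 \right)} \left(\left(-4 + 2\right) + n\right) c{\left(-5,-4 \right)} = \left(2 - 2\right)^{2} \left(\left(-4 + 2\right) + \frac{1}{7}\right) 2 \left(-4\right) = 0^{2} \left(-2 + \frac{1}{7}\right) \left(-8\right) = 0 \left(- \frac{13}{7}\right) \left(-8\right) = 0 \left(-8\right) = 0$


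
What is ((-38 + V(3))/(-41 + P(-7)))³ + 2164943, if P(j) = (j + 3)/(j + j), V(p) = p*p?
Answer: 50116544490302/23149125 ≈ 2.1649e+6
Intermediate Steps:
V(p) = p²
P(j) = (3 + j)/(2*j) (P(j) = (3 + j)/((2*j)) = (3 + j)*(1/(2*j)) = (3 + j)/(2*j))
((-38 + V(3))/(-41 + P(-7)))³ + 2164943 = ((-38 + 3²)/(-41 + (½)*(3 - 7)/(-7)))³ + 2164943 = ((-38 + 9)/(-41 + (½)*(-⅐)*(-4)))³ + 2164943 = (-29/(-41 + 2/7))³ + 2164943 = (-29/(-285/7))³ + 2164943 = (-29*(-7/285))³ + 2164943 = (203/285)³ + 2164943 = 8365427/23149125 + 2164943 = 50116544490302/23149125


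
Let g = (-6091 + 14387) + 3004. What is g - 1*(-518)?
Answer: 11818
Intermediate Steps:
g = 11300 (g = 8296 + 3004 = 11300)
g - 1*(-518) = 11300 - 1*(-518) = 11300 + 518 = 11818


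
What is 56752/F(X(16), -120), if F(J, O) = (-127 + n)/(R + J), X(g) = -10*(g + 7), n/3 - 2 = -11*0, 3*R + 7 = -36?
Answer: 41599216/363 ≈ 1.1460e+5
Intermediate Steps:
R = -43/3 (R = -7/3 + (1/3)*(-36) = -7/3 - 12 = -43/3 ≈ -14.333)
n = 6 (n = 6 + 3*(-11*0) = 6 + 3*0 = 6 + 0 = 6)
X(g) = -70 - 10*g (X(g) = -10*(7 + g) = -70 - 10*g)
F(J, O) = -121/(-43/3 + J) (F(J, O) = (-127 + 6)/(-43/3 + J) = -121/(-43/3 + J))
56752/F(X(16), -120) = 56752/((-363/(-43 + 3*(-70 - 10*16)))) = 56752/((-363/(-43 + 3*(-70 - 160)))) = 56752/((-363/(-43 + 3*(-230)))) = 56752/((-363/(-43 - 690))) = 56752/((-363/(-733))) = 56752/((-363*(-1/733))) = 56752/(363/733) = 56752*(733/363) = 41599216/363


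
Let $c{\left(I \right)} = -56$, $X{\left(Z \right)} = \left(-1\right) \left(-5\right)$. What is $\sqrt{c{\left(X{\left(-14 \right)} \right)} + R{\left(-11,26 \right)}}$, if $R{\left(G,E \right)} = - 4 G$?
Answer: $2 i \sqrt{3} \approx 3.4641 i$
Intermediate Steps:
$X{\left(Z \right)} = 5$
$\sqrt{c{\left(X{\left(-14 \right)} \right)} + R{\left(-11,26 \right)}} = \sqrt{-56 - -44} = \sqrt{-56 + 44} = \sqrt{-12} = 2 i \sqrt{3}$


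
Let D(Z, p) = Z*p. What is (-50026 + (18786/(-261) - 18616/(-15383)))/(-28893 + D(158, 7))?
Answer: 67045555100/37187925627 ≈ 1.8029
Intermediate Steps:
(-50026 + (18786/(-261) - 18616/(-15383)))/(-28893 + D(158, 7)) = (-50026 + (18786/(-261) - 18616/(-15383)))/(-28893 + 158*7) = (-50026 + (18786*(-1/261) - 18616*(-1/15383)))/(-28893 + 1106) = (-50026 + (-6262/87 + 18616/15383))/(-27787) = (-50026 - 94708754/1338321)*(-1/27787) = -67045555100/1338321*(-1/27787) = 67045555100/37187925627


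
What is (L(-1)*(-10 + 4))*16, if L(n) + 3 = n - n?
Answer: 288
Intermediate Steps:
L(n) = -3 (L(n) = -3 + (n - n) = -3 + 0 = -3)
(L(-1)*(-10 + 4))*16 = -3*(-10 + 4)*16 = -3*(-6)*16 = 18*16 = 288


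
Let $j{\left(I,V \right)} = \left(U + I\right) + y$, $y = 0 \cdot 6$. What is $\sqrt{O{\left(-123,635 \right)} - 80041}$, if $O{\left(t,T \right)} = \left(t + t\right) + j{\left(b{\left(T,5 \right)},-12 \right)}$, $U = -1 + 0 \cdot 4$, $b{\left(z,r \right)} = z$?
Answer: $i \sqrt{79653} \approx 282.23 i$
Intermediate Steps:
$U = -1$ ($U = -1 + 0 = -1$)
$y = 0$
$j{\left(I,V \right)} = -1 + I$ ($j{\left(I,V \right)} = \left(-1 + I\right) + 0 = -1 + I$)
$O{\left(t,T \right)} = -1 + T + 2 t$ ($O{\left(t,T \right)} = \left(t + t\right) + \left(-1 + T\right) = 2 t + \left(-1 + T\right) = -1 + T + 2 t$)
$\sqrt{O{\left(-123,635 \right)} - 80041} = \sqrt{\left(-1 + 635 + 2 \left(-123\right)\right) - 80041} = \sqrt{\left(-1 + 635 - 246\right) - 80041} = \sqrt{388 - 80041} = \sqrt{-79653} = i \sqrt{79653}$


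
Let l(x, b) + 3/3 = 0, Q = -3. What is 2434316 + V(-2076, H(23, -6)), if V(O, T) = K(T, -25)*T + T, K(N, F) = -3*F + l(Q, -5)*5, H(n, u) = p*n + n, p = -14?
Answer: 2413087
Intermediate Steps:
H(n, u) = -13*n (H(n, u) = -14*n + n = -13*n)
l(x, b) = -1 (l(x, b) = -1 + 0 = -1)
K(N, F) = -5 - 3*F (K(N, F) = -3*F - 1*5 = -3*F - 5 = -5 - 3*F)
V(O, T) = 71*T (V(O, T) = (-5 - 3*(-25))*T + T = (-5 + 75)*T + T = 70*T + T = 71*T)
2434316 + V(-2076, H(23, -6)) = 2434316 + 71*(-13*23) = 2434316 + 71*(-299) = 2434316 - 21229 = 2413087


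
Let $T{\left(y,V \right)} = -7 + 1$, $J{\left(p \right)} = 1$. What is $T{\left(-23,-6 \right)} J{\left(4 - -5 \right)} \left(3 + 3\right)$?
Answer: $-36$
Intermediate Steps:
$T{\left(y,V \right)} = -6$
$T{\left(-23,-6 \right)} J{\left(4 - -5 \right)} \left(3 + 3\right) = - 6 \cdot 1 \left(3 + 3\right) = - 6 \cdot 1 \cdot 6 = \left(-6\right) 6 = -36$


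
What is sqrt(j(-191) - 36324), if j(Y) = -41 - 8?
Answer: I*sqrt(36373) ≈ 190.72*I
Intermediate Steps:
j(Y) = -49
sqrt(j(-191) - 36324) = sqrt(-49 - 36324) = sqrt(-36373) = I*sqrt(36373)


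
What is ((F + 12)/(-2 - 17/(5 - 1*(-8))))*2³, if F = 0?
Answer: -1248/43 ≈ -29.023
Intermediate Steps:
((F + 12)/(-2 - 17/(5 - 1*(-8))))*2³ = ((0 + 12)/(-2 - 17/(5 - 1*(-8))))*2³ = (12/(-2 - 17/(5 + 8)))*8 = (12/(-2 - 17/13))*8 = (12/(-43/13))*8 = (12*(-13/43))*8 = -156/43*8 = -1248/43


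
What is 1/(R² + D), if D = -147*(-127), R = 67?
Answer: 1/23158 ≈ 4.3182e-5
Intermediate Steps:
D = 18669
1/(R² + D) = 1/(67² + 18669) = 1/(4489 + 18669) = 1/23158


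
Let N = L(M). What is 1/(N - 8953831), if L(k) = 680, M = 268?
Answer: -1/8953151 ≈ -1.1169e-7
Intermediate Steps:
N = 680
1/(N - 8953831) = 1/(680 - 8953831) = 1/(-8953151) = -1/8953151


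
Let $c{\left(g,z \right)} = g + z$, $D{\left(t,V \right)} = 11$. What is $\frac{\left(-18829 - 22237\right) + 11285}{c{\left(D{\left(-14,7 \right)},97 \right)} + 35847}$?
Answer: $- \frac{3309}{3995} \approx -0.82829$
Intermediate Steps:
$\frac{\left(-18829 - 22237\right) + 11285}{c{\left(D{\left(-14,7 \right)},97 \right)} + 35847} = \frac{\left(-18829 - 22237\right) + 11285}{\left(11 + 97\right) + 35847} = \frac{-41066 + 11285}{108 + 35847} = - \frac{29781}{35955} = \left(-29781\right) \frac{1}{35955} = - \frac{3309}{3995}$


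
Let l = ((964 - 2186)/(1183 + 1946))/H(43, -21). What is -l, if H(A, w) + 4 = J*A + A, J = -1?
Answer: -611/6258 ≈ -0.097635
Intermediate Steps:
H(A, w) = -4 (H(A, w) = -4 + (-A + A) = -4 + 0 = -4)
l = 611/6258 (l = ((964 - 2186)/(1183 + 1946))/(-4) = -1222/3129*(-1/4) = 611/6258 ≈ 0.097635)
-l = -1*611/6258 = -611/6258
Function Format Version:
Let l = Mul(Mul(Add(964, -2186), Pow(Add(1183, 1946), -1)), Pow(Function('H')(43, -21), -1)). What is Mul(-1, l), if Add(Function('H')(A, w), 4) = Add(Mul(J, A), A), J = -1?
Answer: Rational(-611, 6258) ≈ -0.097635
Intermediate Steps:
Function('H')(A, w) = -4 (Function('H')(A, w) = Add(-4, Add(Mul(-1, A), A)) = Add(-4, 0) = -4)
l = Rational(611, 6258) (l = Mul(Mul(Add(964, -2186), Pow(Add(1183, 1946), -1)), Pow(-4, -1)) = Mul(Mul(-1222, Pow(3129, -1)), Rational(-1, 4)) = Mul(Mul(-1222, Rational(1, 3129)), Rational(-1, 4)) = Mul(Rational(-1222, 3129), Rational(-1, 4)) = Rational(611, 6258) ≈ 0.097635)
Mul(-1, l) = Mul(-1, Rational(611, 6258)) = Rational(-611, 6258)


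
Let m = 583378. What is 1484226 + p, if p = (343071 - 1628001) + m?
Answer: 782674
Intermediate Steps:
p = -701552 (p = (343071 - 1628001) + 583378 = -1284930 + 583378 = -701552)
1484226 + p = 1484226 - 701552 = 782674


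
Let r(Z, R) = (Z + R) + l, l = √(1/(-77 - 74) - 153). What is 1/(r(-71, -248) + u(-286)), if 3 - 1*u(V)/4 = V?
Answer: 126387/105809023 - 152*I*√151/105809023 ≈ 0.0011945 - 1.7653e-5*I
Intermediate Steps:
u(V) = 12 - 4*V
l = 152*I*√151/151 (l = √(1/(-151) - 153) = √(-1/151 - 153) = √(-23104/151) = 152*I*√151/151 ≈ 12.37*I)
r(Z, R) = R + Z + 152*I*√151/151 (r(Z, R) = (Z + R) + 152*I*√151/151 = (R + Z) + 152*I*√151/151 = R + Z + 152*I*√151/151)
1/(r(-71, -248) + u(-286)) = 1/((-248 - 71 + 152*I*√151/151) + (12 - 4*(-286))) = 1/((-319 + 152*I*√151/151) + (12 + 1144)) = 1/((-319 + 152*I*√151/151) + 1156) = 1/(837 + 152*I*√151/151)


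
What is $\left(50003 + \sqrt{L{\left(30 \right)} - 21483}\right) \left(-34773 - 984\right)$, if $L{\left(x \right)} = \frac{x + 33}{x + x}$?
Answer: $-1787957271 - \frac{35757 i \sqrt{2148195}}{10} \approx -1.788 \cdot 10^{9} - 5.2408 \cdot 10^{6} i$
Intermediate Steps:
$L{\left(x \right)} = \frac{33 + x}{2 x}$
$\left(50003 + \sqrt{L{\left(30 \right)} - 21483}\right) \left(-34773 - 984\right) = \left(50003 + \sqrt{\frac{33 + 30}{2 \cdot 30} - 21483}\right) \left(-34773 - 984\right) = \left(50003 + \sqrt{\frac{1}{2} \cdot \frac{1}{30} \cdot 63 - 21483}\right) \left(-35757\right) = \left(50003 + \sqrt{\frac{21}{20} - 21483}\right) \left(-35757\right) = \left(50003 + \sqrt{- \frac{429639}{20}}\right) \left(-35757\right) = \left(50003 + \frac{i \sqrt{2148195}}{10}\right) \left(-35757\right) = -1787957271 - \frac{35757 i \sqrt{2148195}}{10}$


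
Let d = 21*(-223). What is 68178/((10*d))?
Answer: -11363/7805 ≈ -1.4559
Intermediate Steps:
d = -4683
68178/((10*d)) = 68178/((10*(-4683))) = 68178/(-46830) = 68178*(-1/46830) = -11363/7805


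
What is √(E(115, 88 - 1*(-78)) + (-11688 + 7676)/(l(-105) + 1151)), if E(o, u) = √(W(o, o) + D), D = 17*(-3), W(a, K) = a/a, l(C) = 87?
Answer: √(-1241714 + 1915805*I*√2)/619 ≈ 1.5063 + 2.3472*I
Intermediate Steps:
W(a, K) = 1
D = -51
E(o, u) = 5*I*√2 (E(o, u) = √(1 - 51) = √(-50) = 5*I*√2)
√(E(115, 88 - 1*(-78)) + (-11688 + 7676)/(l(-105) + 1151)) = √(5*I*√2 + (-11688 + 7676)/(87 + 1151)) = √(5*I*√2 - 4012/1238) = √(5*I*√2 - 4012*1/1238) = √(5*I*√2 - 2006/619) = √(-2006/619 + 5*I*√2)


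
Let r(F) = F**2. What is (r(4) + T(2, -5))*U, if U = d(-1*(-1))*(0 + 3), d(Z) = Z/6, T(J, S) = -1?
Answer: 15/2 ≈ 7.5000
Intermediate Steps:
d(Z) = Z/6 (d(Z) = Z*(1/6) = Z/6)
U = 1/2 (U = ((-1*(-1))/6)*(0 + 3) = ((1/6)*1)*3 = (1/6)*3 = 1/2 ≈ 0.50000)
(r(4) + T(2, -5))*U = (4**2 - 1)*(1/2) = (16 - 1)*(1/2) = 15*(1/2) = 15/2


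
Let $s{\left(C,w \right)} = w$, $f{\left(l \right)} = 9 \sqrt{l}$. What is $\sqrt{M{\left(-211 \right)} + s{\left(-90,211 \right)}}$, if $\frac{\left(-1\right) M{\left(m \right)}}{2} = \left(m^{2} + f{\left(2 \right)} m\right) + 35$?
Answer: $\sqrt{-88901 + 3798 \sqrt{2}} \approx 289.02 i$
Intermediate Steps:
$M{\left(m \right)} = -70 - 2 m^{2} - 18 m \sqrt{2}$ ($M{\left(m \right)} = - 2 \left(\left(m^{2} + 9 \sqrt{2} m\right) + 35\right) = - 2 \left(\left(m^{2} + 9 m \sqrt{2}\right) + 35\right) = - 2 \left(35 + m^{2} + 9 m \sqrt{2}\right) = -70 - 2 m^{2} - 18 m \sqrt{2}$)
$\sqrt{M{\left(-211 \right)} + s{\left(-90,211 \right)}} = \sqrt{\left(-70 - 2 \left(-211\right)^{2} - - 3798 \sqrt{2}\right) + 211} = \sqrt{\left(-70 - 89042 + 3798 \sqrt{2}\right) + 211} = \sqrt{\left(-89112 + 3798 \sqrt{2}\right) + 211} = \sqrt{-88901 + 3798 \sqrt{2}}$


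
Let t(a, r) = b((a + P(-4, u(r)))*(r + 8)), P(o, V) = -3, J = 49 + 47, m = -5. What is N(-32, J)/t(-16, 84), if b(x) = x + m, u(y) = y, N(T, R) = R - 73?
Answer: -23/1753 ≈ -0.013120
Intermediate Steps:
J = 96
N(T, R) = -73 + R
b(x) = -5 + x (b(x) = x - 5 = -5 + x)
t(a, r) = -5 + (-3 + a)*(8 + r) (t(a, r) = -5 + (a - 3)*(r + 8) = -5 + (-3 + a)*(8 + r))
N(-32, J)/t(-16, 84) = (-73 + 96)/(-29 - 3*84 + 8*(-16) - 16*84) = 23/(-29 - 252 - 128 - 1344) = 23/(-1753) = 23*(-1/1753) = -23/1753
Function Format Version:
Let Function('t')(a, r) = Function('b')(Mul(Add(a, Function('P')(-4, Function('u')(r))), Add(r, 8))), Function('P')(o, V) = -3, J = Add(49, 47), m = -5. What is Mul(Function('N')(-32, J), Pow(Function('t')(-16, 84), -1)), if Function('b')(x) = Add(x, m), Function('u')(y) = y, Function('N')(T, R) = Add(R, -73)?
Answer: Rational(-23, 1753) ≈ -0.013120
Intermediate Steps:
J = 96
Function('N')(T, R) = Add(-73, R)
Function('b')(x) = Add(-5, x) (Function('b')(x) = Add(x, -5) = Add(-5, x))
Function('t')(a, r) = Add(-5, Mul(Add(-3, a), Add(8, r))) (Function('t')(a, r) = Add(-5, Mul(Add(a, -3), Add(r, 8))) = Add(-5, Mul(Add(-3, a), Add(8, r))))
Mul(Function('N')(-32, J), Pow(Function('t')(-16, 84), -1)) = Mul(Add(-73, 96), Pow(Add(-29, Mul(-3, 84), Mul(8, -16), Mul(-16, 84)), -1)) = Mul(23, Pow(Add(-29, -252, -128, -1344), -1)) = Mul(23, Pow(-1753, -1)) = Mul(23, Rational(-1, 1753)) = Rational(-23, 1753)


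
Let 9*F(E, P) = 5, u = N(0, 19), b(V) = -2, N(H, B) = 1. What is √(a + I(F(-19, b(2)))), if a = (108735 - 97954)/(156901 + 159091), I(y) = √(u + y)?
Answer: √(7665096942 + 74888208048*√14)/473988 ≈ 1.1320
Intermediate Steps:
u = 1
F(E, P) = 5/9 (F(E, P) = (⅑)*5 = 5/9)
I(y) = √(1 + y)
a = 10781/315992 ≈ 0.034118
√(a + I(F(-19, b(2)))) = √(10781/315992 + √(1 + 5/9)) = √(10781/315992 + √(14/9)) = √(10781/315992 + √14/3)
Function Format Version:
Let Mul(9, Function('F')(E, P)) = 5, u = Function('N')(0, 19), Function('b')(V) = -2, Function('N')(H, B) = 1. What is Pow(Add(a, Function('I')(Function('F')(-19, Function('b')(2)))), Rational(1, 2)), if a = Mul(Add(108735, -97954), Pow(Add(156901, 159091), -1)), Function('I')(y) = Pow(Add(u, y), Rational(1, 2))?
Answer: Mul(Rational(1, 473988), Pow(Add(7665096942, Mul(74888208048, Pow(14, Rational(1, 2)))), Rational(1, 2))) ≈ 1.1320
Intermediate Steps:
u = 1
Function('F')(E, P) = Rational(5, 9) (Function('F')(E, P) = Mul(Rational(1, 9), 5) = Rational(5, 9))
Function('I')(y) = Pow(Add(1, y), Rational(1, 2))
a = Rational(10781, 315992) (a = Mul(10781, Pow(315992, -1)) = Mul(10781, Rational(1, 315992)) = Rational(10781, 315992) ≈ 0.034118)
Pow(Add(a, Function('I')(Function('F')(-19, Function('b')(2)))), Rational(1, 2)) = Pow(Add(Rational(10781, 315992), Pow(Add(1, Rational(5, 9)), Rational(1, 2))), Rational(1, 2)) = Pow(Add(Rational(10781, 315992), Pow(Rational(14, 9), Rational(1, 2))), Rational(1, 2)) = Pow(Add(Rational(10781, 315992), Mul(Rational(1, 3), Pow(14, Rational(1, 2)))), Rational(1, 2))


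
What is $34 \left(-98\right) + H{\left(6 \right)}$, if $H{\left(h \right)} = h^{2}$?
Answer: $-3296$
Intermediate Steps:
$34 \left(-98\right) + H{\left(6 \right)} = 34 \left(-98\right) + 6^{2} = -3332 + 36 = -3296$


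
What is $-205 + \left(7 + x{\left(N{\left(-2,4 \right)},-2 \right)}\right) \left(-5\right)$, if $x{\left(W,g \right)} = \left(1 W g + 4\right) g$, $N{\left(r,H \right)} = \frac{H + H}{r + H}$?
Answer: $-280$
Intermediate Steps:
$N{\left(r,H \right)} = \frac{2 H}{H + r}$
$x{\left(W,g \right)} = g \left(4 + W g\right)$ ($x{\left(W,g \right)} = \left(W g + 4\right) g = \left(4 + W g\right) g = g \left(4 + W g\right)$)
$-205 + \left(7 + x{\left(N{\left(-2,4 \right)},-2 \right)}\right) \left(-5\right) = -205 + \left(7 - 2 \left(4 + 2 \cdot 4 \frac{1}{4 - 2} \left(-2\right)\right)\right) \left(-5\right) = -205 + \left(7 - 2 \left(4 + 2 \cdot 4 \cdot \frac{1}{2} \left(-2\right)\right)\right) \left(-5\right) = -205 + \left(7 - 2 \left(4 + 4 \left(-2\right)\right)\right) \left(-5\right) = -205 + \left(7 - 2 \left(4 - 8\right)\right) \left(-5\right) = -205 + \left(7 - -8\right) \left(-5\right) = -205 + \left(7 + 8\right) \left(-5\right) = -205 + 15 \left(-5\right) = -205 - 75 = -280$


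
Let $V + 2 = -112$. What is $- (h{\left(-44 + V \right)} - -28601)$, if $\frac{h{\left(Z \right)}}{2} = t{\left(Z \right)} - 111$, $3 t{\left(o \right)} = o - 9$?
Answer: $- \frac{84803}{3} \approx -28268.0$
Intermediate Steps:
$t{\left(o \right)} = -3 + \frac{o}{3}$ ($t{\left(o \right)} = \frac{o - 9}{3} = \frac{-9 + o}{3} = -3 + \frac{o}{3}$)
$V = -114$ ($V = -2 - 112 = -114$)
$h{\left(Z \right)} = -228 + \frac{2 Z}{3}$ ($h{\left(Z \right)} = 2 \left(\left(-3 + \frac{Z}{3}\right) - 111\right) = 2 \left(-114 + \frac{Z}{3}\right) = -228 + \frac{2 Z}{3}$)
$- (h{\left(-44 + V \right)} - -28601) = - (\left(-228 + \frac{2 \left(-44 - 114\right)}{3}\right) - -28601) = - (\left(-228 + \frac{2}{3} \left(-158\right)\right) + 28601) = - (\left(-228 - \frac{316}{3}\right) + 28601) = - (- \frac{1000}{3} + 28601) = \left(-1\right) \frac{84803}{3} = - \frac{84803}{3}$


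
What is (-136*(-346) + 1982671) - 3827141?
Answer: -1797414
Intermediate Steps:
(-136*(-346) + 1982671) - 3827141 = (47056 + 1982671) - 3827141 = 2029727 - 3827141 = -1797414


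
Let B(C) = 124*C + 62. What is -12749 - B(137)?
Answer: -29799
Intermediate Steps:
B(C) = 62 + 124*C
-12749 - B(137) = -12749 - (62 + 124*137) = -12749 - (62 + 16988) = -12749 - 1*17050 = -12749 - 17050 = -29799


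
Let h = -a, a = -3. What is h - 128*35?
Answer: -4477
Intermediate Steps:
h = 3 (h = -1*(-3) = 3)
h - 128*35 = 3 - 128*35 = 3 - 4480 = -4477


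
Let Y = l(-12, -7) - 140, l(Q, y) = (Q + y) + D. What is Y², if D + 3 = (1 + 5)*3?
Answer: 20736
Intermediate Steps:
D = 15 (D = -3 + (1 + 5)*3 = -3 + 6*3 = -3 + 18 = 15)
l(Q, y) = 15 + Q + y (l(Q, y) = (Q + y) + 15 = 15 + Q + y)
Y = -144 (Y = (15 - 12 - 7) - 140 = -4 - 140 = -144)
Y² = (-144)² = 20736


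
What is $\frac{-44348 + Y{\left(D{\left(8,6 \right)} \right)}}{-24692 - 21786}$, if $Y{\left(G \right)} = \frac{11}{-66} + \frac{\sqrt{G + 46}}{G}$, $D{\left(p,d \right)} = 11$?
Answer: $\frac{266089}{278868} - \frac{\sqrt{57}}{511258} \approx 0.95416$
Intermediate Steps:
$Y{\left(G \right)} = - \frac{1}{6} + \frac{\sqrt{46 + G}}{G}$ ($Y{\left(G \right)} = 11 \left(- \frac{1}{66}\right) + \frac{\sqrt{46 + G}}{G} = - \frac{1}{6} + \frac{\sqrt{46 + G}}{G}$)
$\frac{-44348 + Y{\left(D{\left(8,6 \right)} \right)}}{-24692 - 21786} = \frac{-44348 + \frac{\sqrt{46 + 11} - \frac{11}{6}}{11}}{-24692 - 21786} = \frac{-44348 + \frac{\sqrt{57} - \frac{11}{6}}{11}}{-46478} = \left(-44348 + \frac{- \frac{11}{6} + \sqrt{57}}{11}\right) \left(- \frac{1}{46478}\right) = \left(-44348 - \left(\frac{1}{6} - \frac{\sqrt{57}}{11}\right)\right) \left(- \frac{1}{46478}\right) = \left(- \frac{266089}{6} + \frac{\sqrt{57}}{11}\right) \left(- \frac{1}{46478}\right) = \frac{266089}{278868} - \frac{\sqrt{57}}{511258}$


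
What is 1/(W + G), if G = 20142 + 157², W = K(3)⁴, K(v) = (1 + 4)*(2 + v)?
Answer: 1/435416 ≈ 2.2967e-6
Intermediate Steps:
K(v) = 10 + 5*v (K(v) = 5*(2 + v) = 10 + 5*v)
W = 390625 (W = (10 + 5*3)⁴ = (10 + 15)⁴ = 25⁴ = 390625)
G = 44791 (G = 20142 + 24649 = 44791)
1/(W + G) = 1/(390625 + 44791) = 1/435416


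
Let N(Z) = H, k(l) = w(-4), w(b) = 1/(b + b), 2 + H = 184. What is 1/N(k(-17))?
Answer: 1/182 ≈ 0.0054945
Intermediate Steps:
H = 182 (H = -2 + 184 = 182)
w(b) = 1/(2*b)
k(l) = -1/8 (k(l) = (1/2)/(-4) = (1/2)*(-1/4) = -1/8)
N(Z) = 182
1/N(k(-17)) = 1/182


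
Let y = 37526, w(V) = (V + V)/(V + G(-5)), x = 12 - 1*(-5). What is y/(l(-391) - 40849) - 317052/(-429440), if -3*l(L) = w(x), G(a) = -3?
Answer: -754962321/4186288480 ≈ -0.18034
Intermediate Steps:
x = 17 (x = 12 + 5 = 17)
w(V) = 2*V/(-3 + V) (w(V) = (V + V)/(V - 3) = (2*V)/(-3 + V) = 2*V/(-3 + V))
l(L) = -17/21 (l(L) = -2*17/(3*(-3 + 17)) = -2*17/(3*14) = -⅓*17/7 = -17/21)
y/(l(-391) - 40849) - 317052/(-429440) = 37526/(-17/21 - 40849) - 317052/(-429440) = 37526/(-857846/21) - 317052*(-1/429440) = 37526*(-21/857846) + 79263/107360 = -394023/428923 + 79263/107360 = -754962321/4186288480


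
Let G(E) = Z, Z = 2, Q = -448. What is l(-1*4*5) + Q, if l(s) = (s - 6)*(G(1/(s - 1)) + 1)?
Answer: -526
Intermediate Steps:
G(E) = 2
l(s) = -18 + 3*s (l(s) = (s - 6)*(2 + 1) = (-6 + s)*3 = -18 + 3*s)
l(-1*4*5) + Q = (-18 + 3*(-1*4*5)) - 448 = (-18 + 3*(-4*5)) - 448 = (-18 + 3*(-20)) - 448 = (-18 - 60) - 448 = -78 - 448 = -526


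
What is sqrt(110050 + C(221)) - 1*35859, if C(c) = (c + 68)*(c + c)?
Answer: -35859 + 2*sqrt(59447) ≈ -35371.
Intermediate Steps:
C(c) = 2*c*(68 + c) (C(c) = (68 + c)*(2*c) = 2*c*(68 + c))
sqrt(110050 + C(221)) - 1*35859 = sqrt(110050 + 2*221*(68 + 221)) - 1*35859 = sqrt(110050 + 2*221*289) - 35859 = sqrt(110050 + 127738) - 35859 = sqrt(237788) - 35859 = 2*sqrt(59447) - 35859 = -35859 + 2*sqrt(59447)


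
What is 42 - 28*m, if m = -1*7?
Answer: 238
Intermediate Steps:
m = -7
42 - 28*m = 42 - 28*(-7) = 42 + 196 = 238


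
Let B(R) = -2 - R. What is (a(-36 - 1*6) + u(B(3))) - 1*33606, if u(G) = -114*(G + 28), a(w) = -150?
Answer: -36378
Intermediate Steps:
u(G) = -3192 - 114*G (u(G) = -114*(28 + G) = -3192 - 114*G)
(a(-36 - 1*6) + u(B(3))) - 1*33606 = (-150 + (-3192 - 114*(-2 - 1*3))) - 1*33606 = (-150 + (-3192 - 114*(-2 - 3))) - 33606 = (-150 + (-3192 - 114*(-5))) - 33606 = (-150 + (-3192 + 570)) - 33606 = (-150 - 2622) - 33606 = -2772 - 33606 = -36378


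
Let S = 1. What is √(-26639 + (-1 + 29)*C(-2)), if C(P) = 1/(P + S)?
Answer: 3*I*√2963 ≈ 163.3*I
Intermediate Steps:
C(P) = 1/(1 + P) (C(P) = 1/(P + 1) = 1/(1 + P))
√(-26639 + (-1 + 29)*C(-2)) = √(-26639 + (-1 + 29)/(1 - 2)) = √(-26639 + 28/(-1)) = √(-26639 + 28*(-1)) = √(-26639 - 28) = √(-26667) = 3*I*√2963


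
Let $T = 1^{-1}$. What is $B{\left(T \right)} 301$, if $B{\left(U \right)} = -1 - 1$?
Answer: $-602$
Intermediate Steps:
$T = 1$
$B{\left(U \right)} = -2$ ($B{\left(U \right)} = -1 - 1 = -2$)
$B{\left(T \right)} 301 = \left(-2\right) 301 = -602$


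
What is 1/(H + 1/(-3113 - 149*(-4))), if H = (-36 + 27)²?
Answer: 2517/203876 ≈ 0.012346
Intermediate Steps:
H = 81 (H = (-9)² = 81)
1/(H + 1/(-3113 - 149*(-4))) = 1/(81 + 1/(-3113 - 149*(-4))) = 1/(81 + 1/(-3113 + 596)) = 1/(81 + 1/(-2517)) = 1/(81 - 1/2517) = 1/(203876/2517) = 2517/203876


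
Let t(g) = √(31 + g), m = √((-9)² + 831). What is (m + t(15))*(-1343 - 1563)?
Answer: -11624*√57 - 2906*√46 ≈ -1.0747e+5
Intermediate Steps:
m = 4*√57 (m = √(81 + 831) = √912 = 4*√57 ≈ 30.199)
(m + t(15))*(-1343 - 1563) = (4*√57 + √(31 + 15))*(-1343 - 1563) = (4*√57 + √46)*(-2906) = (√46 + 4*√57)*(-2906) = -11624*√57 - 2906*√46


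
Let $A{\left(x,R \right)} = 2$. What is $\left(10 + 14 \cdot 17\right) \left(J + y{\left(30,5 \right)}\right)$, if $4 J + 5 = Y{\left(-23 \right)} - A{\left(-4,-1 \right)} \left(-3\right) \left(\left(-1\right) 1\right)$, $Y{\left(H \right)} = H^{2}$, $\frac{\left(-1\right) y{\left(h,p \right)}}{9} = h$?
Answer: $-34844$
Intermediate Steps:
$y{\left(h,p \right)} = - 9 h$
$J = \frac{259}{2}$ ($J = - \frac{5}{4} + \frac{\left(-23\right)^{2} - 2 \left(-3\right) \left(\left(-1\right) 1\right)}{4} = - \frac{5}{4} + \frac{529 - \left(-6\right) \left(-1\right)}{4} = - \frac{5}{4} + \frac{529 - 6}{4} = - \frac{5}{4} + \frac{1}{4} \cdot 523 = - \frac{5}{4} + \frac{523}{4} = \frac{259}{2} \approx 129.5$)
$\left(10 + 14 \cdot 17\right) \left(J + y{\left(30,5 \right)}\right) = \left(10 + 14 \cdot 17\right) \left(\frac{259}{2} - 270\right) = \left(10 + 238\right) \left(\frac{259}{2} - 270\right) = 248 \left(- \frac{281}{2}\right) = -34844$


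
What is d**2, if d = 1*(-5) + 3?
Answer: 4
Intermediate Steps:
d = -2 (d = -5 + 3 = -2)
d**2 = (-2)**2 = 4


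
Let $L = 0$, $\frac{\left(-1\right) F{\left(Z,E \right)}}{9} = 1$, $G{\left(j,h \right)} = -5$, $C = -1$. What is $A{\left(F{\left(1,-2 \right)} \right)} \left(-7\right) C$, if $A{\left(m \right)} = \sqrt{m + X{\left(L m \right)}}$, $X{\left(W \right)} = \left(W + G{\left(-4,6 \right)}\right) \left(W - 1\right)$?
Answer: $14 i \approx 14.0 i$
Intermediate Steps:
$F{\left(Z,E \right)} = -9$ ($F{\left(Z,E \right)} = \left(-9\right) 1 = -9$)
$X{\left(W \right)} = \left(-1 + W\right) \left(-5 + W\right)$ ($X{\left(W \right)} = \left(W - 5\right) \left(W - 1\right) = \left(-5 + W\right) \left(-1 + W\right) = \left(-1 + W\right) \left(-5 + W\right)$)
$A{\left(m \right)} = \sqrt{5 + m}$ ($A{\left(m \right)} = \sqrt{m + \left(5 + \left(0 m\right)^{2} - 6 \cdot 0 m\right)} = \sqrt{m + \left(5 + 0^{2} - 0\right)} = \sqrt{m + \left(5 + 0 + 0\right)} = \sqrt{m + 5} = \sqrt{5 + m}$)
$A{\left(F{\left(1,-2 \right)} \right)} \left(-7\right) C = \sqrt{5 - 9} \left(-7\right) \left(-1\right) = \sqrt{-4} \left(-7\right) \left(-1\right) = 2 i \left(-7\right) \left(-1\right) = - 14 i \left(-1\right) = 14 i$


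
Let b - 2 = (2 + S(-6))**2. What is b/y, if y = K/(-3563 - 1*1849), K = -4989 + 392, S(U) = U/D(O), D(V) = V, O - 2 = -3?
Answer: 357192/4597 ≈ 77.701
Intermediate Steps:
O = -1 (O = 2 - 3 = -1)
S(U) = -U (S(U) = U/(-1) = U*(-1) = -U)
K = -4597
b = 66 (b = 2 + (2 - 1*(-6))**2 = 2 + (2 + 6)**2 = 2 + 8**2 = 2 + 64 = 66)
y = 4597/5412 (y = -4597/(-3563 - 1*1849) = -4597/(-3563 - 1849) = -4597/(-5412) = -4597*(-1/5412) = 4597/5412 ≈ 0.84941)
b/y = 66/(4597/5412) = 66*(5412/4597) = 357192/4597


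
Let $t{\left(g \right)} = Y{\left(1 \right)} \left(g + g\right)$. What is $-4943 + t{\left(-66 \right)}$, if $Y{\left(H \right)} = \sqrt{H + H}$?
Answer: $-4943 - 132 \sqrt{2} \approx -5129.7$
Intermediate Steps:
$Y{\left(H \right)} = \sqrt{2} \sqrt{H}$ ($Y{\left(H \right)} = \sqrt{2 H} = \sqrt{2} \sqrt{H}$)
$t{\left(g \right)} = 2 g \sqrt{2}$ ($t{\left(g \right)} = \sqrt{2} \sqrt{1} \left(g + g\right) = \sqrt{2} \cdot 1 \cdot 2 g = \sqrt{2} \cdot 2 g = 2 g \sqrt{2}$)
$-4943 + t{\left(-66 \right)} = -4943 + 2 \left(-66\right) \sqrt{2} = -4943 - 132 \sqrt{2}$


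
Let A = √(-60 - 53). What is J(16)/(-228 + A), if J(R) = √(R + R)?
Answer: -912*√2/52097 - 4*I*√226/52097 ≈ -0.024757 - 0.0011543*I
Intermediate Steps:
J(R) = √2*√R (J(R) = √(2*R) = √2*√R)
A = I*√113 (A = √(-113) = I*√113 ≈ 10.63*I)
J(16)/(-228 + A) = (√2*√16)/(-228 + I*√113) = (√2*4)/(-228 + I*√113) = (4*√2)/(-228 + I*√113) = 4*√2/(-228 + I*√113)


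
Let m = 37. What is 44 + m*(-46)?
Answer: -1658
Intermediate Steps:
44 + m*(-46) = 44 + 37*(-46) = 44 - 1702 = -1658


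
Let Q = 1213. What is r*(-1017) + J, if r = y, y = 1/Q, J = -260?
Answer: -316397/1213 ≈ -260.84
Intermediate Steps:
y = 1/1213 ≈ 0.00082440
r = 1/1213 ≈ 0.00082440
r*(-1017) + J = (1/1213)*(-1017) - 260 = -1017/1213 - 260 = -316397/1213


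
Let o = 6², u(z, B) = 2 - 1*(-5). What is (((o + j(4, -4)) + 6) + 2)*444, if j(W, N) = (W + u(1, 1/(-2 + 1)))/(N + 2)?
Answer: 17094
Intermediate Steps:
u(z, B) = 7 (u(z, B) = 2 + 5 = 7)
o = 36
j(W, N) = (7 + W)/(2 + N) (j(W, N) = (W + 7)/(N + 2) = (7 + W)/(2 + N))
(((o + j(4, -4)) + 6) + 2)*444 = (((36 + (7 + 4)/(2 - 4)) + 6) + 2)*444 = (((36 + 11/(-2)) + 6) + 2)*444 = (((36 - ½*11) + 6) + 2)*444 = (((36 - 11/2) + 6) + 2)*444 = ((61/2 + 6) + 2)*444 = (73/2 + 2)*444 = (77/2)*444 = 17094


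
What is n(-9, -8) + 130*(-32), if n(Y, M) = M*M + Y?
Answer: -4105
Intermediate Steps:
n(Y, M) = Y + M² (n(Y, M) = M² + Y = Y + M²)
n(-9, -8) + 130*(-32) = (-9 + (-8)²) + 130*(-32) = (-9 + 64) - 4160 = 55 - 4160 = -4105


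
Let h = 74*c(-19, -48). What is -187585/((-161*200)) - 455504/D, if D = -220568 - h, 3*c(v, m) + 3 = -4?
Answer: 16803026221/2129018920 ≈ 7.8924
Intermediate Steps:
c(v, m) = -7/3 (c(v, m) = -1 + (1/3)*(-4) = -1 - 4/3 = -7/3)
h = -518/3 (h = 74*(-7/3) = -518/3 ≈ -172.67)
D = -661186/3 (D = -220568 - 1*(-518/3) = -220568 + 518/3 = -661186/3 ≈ -2.2040e+5)
-187585/((-161*200)) - 455504/D = -187585/((-161*200)) - 455504/(-661186/3) = -187585/(-32200) - 455504*(-3/661186) = -187585*(-1/32200) + 683256/330593 = 37517/6440 + 683256/330593 = 16803026221/2129018920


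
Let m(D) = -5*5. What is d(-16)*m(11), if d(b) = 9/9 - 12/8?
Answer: 25/2 ≈ 12.500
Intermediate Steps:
m(D) = -25
d(b) = -½ (d(b) = 9*(⅑) - 12*⅛ = 1 - 3/2 = -½)
d(-16)*m(11) = -½*(-25) = 25/2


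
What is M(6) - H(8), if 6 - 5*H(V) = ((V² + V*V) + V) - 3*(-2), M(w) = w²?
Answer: 316/5 ≈ 63.200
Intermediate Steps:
H(V) = -2*V²/5 - V/5 (H(V) = 6/5 - (((V² + V*V) + V) - 3*(-2))/5 = 6/5 - (((V² + V²) + V) + 6)/5 = 6/5 - ((2*V² + V) + 6)/5 = 6/5 - ((V + 2*V²) + 6)/5 = 6/5 - (6 + V + 2*V²)/5 = 6/5 + (-6/5 - 2*V²/5 - V/5) = -2*V²/5 - V/5)
M(6) - H(8) = 6² - (-1)*8*(1 + 2*8)/5 = 36 - (-1)*8*(1 + 16)/5 = 36 - (-1)*8*17/5 = 36 - 1*(-136/5) = 36 + 136/5 = 316/5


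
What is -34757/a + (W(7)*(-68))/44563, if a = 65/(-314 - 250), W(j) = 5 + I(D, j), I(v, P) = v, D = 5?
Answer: 873566127524/2896595 ≈ 3.0158e+5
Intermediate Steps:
W(j) = 10 (W(j) = 5 + 5 = 10)
a = -65/564 (a = 65/(-564) = 65*(-1/564) = -65/564 ≈ -0.11525)
-34757/a + (W(7)*(-68))/44563 = -34757/(-65/564) + (10*(-68))/44563 = -34757*(-564/65) - 680*1/44563 = 19602948/65 - 680/44563 = 873566127524/2896595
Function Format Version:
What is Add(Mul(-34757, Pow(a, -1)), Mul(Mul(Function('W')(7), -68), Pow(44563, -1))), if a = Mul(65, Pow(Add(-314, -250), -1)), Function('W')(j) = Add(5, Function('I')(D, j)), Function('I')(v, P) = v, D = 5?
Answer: Rational(873566127524, 2896595) ≈ 3.0158e+5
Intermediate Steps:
Function('W')(j) = 10 (Function('W')(j) = Add(5, 5) = 10)
a = Rational(-65, 564) (a = Mul(65, Pow(-564, -1)) = Mul(65, Rational(-1, 564)) = Rational(-65, 564) ≈ -0.11525)
Add(Mul(-34757, Pow(a, -1)), Mul(Mul(Function('W')(7), -68), Pow(44563, -1))) = Add(Mul(-34757, Pow(Rational(-65, 564), -1)), Mul(Mul(10, -68), Pow(44563, -1))) = Add(Mul(-34757, Rational(-564, 65)), Mul(-680, Rational(1, 44563))) = Add(Rational(19602948, 65), Rational(-680, 44563)) = Rational(873566127524, 2896595)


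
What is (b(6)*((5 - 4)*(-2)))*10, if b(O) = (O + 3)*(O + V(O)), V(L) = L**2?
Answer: -7560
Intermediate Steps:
b(O) = (3 + O)*(O + O**2) (b(O) = (O + 3)*(O + O**2) = (3 + O)*(O + O**2))
(b(6)*((5 - 4)*(-2)))*10 = ((6*(3 + 6**2 + 4*6))*((5 - 4)*(-2)))*10 = ((6*(3 + 36 + 24))*(1*(-2)))*10 = ((6*63)*(-2))*10 = (378*(-2))*10 = -756*10 = -7560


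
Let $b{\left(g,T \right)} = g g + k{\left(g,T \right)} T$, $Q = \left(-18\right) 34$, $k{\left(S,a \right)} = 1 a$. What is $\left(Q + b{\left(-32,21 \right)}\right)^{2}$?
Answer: $727609$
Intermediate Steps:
$k{\left(S,a \right)} = a$
$Q = -612$
$b{\left(g,T \right)} = T^{2} + g^{2}$ ($b{\left(g,T \right)} = g g + T T = g^{2} + T^{2} = T^{2} + g^{2}$)
$\left(Q + b{\left(-32,21 \right)}\right)^{2} = \left(-612 + \left(21^{2} + \left(-32\right)^{2}\right)\right)^{2} = \left(-612 + \left(441 + 1024\right)\right)^{2} = \left(-612 + 1465\right)^{2} = 853^{2} = 727609$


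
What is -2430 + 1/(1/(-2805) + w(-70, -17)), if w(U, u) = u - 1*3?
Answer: -136328235/56101 ≈ -2430.1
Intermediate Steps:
w(U, u) = -3 + u (w(U, u) = u - 3 = -3 + u)
-2430 + 1/(1/(-2805) + w(-70, -17)) = -2430 + 1/(1/(-2805) + (-3 - 17)) = -2430 + 1/(-1/2805 - 20) = -2430 + 1/(-56101/2805) = -2430 - 2805/56101 = -136328235/56101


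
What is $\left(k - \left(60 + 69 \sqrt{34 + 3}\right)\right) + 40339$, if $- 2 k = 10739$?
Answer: $\frac{69819}{2} - 69 \sqrt{37} \approx 34490.0$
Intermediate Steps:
$k = - \frac{10739}{2}$ ($k = \left(- \frac{1}{2}\right) 10739 = - \frac{10739}{2} \approx -5369.5$)
$\left(k - \left(60 + 69 \sqrt{34 + 3}\right)\right) + 40339 = \left(- \frac{10739}{2} - \left(60 + 69 \sqrt{34 + 3}\right)\right) + 40339 = \left(- \frac{10739}{2} - \left(60 + 69 \sqrt{37}\right)\right) + 40339 = \left(- \frac{10859}{2} - 69 \sqrt{37}\right) + 40339 = \frac{69819}{2} - 69 \sqrt{37}$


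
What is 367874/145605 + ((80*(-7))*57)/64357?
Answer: 19027555418/9370700985 ≈ 2.0305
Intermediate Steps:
367874/145605 + ((80*(-7))*57)/64357 = 367874*(1/145605) - 560*57*(1/64357) = 367874/145605 - 31920*1/64357 = 367874/145605 - 31920/64357 = 19027555418/9370700985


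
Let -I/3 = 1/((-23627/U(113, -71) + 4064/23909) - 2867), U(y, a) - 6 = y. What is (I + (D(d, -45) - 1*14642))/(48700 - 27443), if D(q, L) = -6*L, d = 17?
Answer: -125345670925735/185393341797088 ≈ -0.67611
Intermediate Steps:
U(y, a) = 6 + y
I = 8535513/8721519584 (I = -3/((-23627/(6 + 113) + 4064/23909) - 2867) = -3/((-23627/119 + 4064*(1/23909)) - 2867) = -3/((-23627*1/119 + 4064/23909) - 2867) = -3/((-23627/119 + 4064/23909) - 2867) = -3/(-564414327/2845171 - 2867) = -3/(-8721519584/2845171) = -3*(-2845171/8721519584) = 8535513/8721519584 ≈ 0.00097867)
(I + (D(d, -45) - 1*14642))/(48700 - 27443) = (8535513/8721519584 + (-6*(-45) - 1*14642))/(48700 - 27443) = (8535513/8721519584 + (270 - 14642))/21257 = (8535513/8721519584 - 14372)*(1/21257) = -125345670925735/8721519584*1/21257 = -125345670925735/185393341797088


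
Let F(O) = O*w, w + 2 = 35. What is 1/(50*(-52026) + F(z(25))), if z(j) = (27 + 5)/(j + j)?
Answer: -25/65031972 ≈ -3.8443e-7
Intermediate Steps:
w = 33 (w = -2 + 35 = 33)
z(j) = 16/j (z(j) = 32/((2*j)) = 32*(1/(2*j)) = 16/j)
F(O) = 33*O (F(O) = O*33 = 33*O)
1/(50*(-52026) + F(z(25))) = 1/(50*(-52026) + 33*(16/25)) = 1/(-2601300 + 33*(16*(1/25))) = 1/(-2601300 + 33*(16/25)) = 1/(-2601300 + 528/25) = 1/(-65031972/25) = -25/65031972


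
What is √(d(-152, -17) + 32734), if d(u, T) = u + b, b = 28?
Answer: √32610 ≈ 180.58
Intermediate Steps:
d(u, T) = 28 + u (d(u, T) = u + 28 = 28 + u)
√(d(-152, -17) + 32734) = √((28 - 152) + 32734) = √(-124 + 32734) = √32610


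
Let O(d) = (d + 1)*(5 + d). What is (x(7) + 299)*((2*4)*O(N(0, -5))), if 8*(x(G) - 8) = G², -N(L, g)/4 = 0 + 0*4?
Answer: 12525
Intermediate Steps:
N(L, g) = 0 (N(L, g) = -4*(0 + 0*4) = -4*(0 + 0) = -4*0 = 0)
x(G) = 8 + G²/8
O(d) = (1 + d)*(5 + d)
(x(7) + 299)*((2*4)*O(N(0, -5))) = ((8 + (⅛)*7²) + 299)*((2*4)*(5 + 0² + 6*0)) = ((8 + (⅛)*49) + 299)*(8*(5 + 0 + 0)) = ((8 + 49/8) + 299)*(8*5) = (113/8 + 299)*40 = (2505/8)*40 = 12525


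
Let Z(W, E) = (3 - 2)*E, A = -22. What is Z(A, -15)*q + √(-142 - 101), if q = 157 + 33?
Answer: -2850 + 9*I*√3 ≈ -2850.0 + 15.588*I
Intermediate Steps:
q = 190
Z(W, E) = E (Z(W, E) = 1*E = E)
Z(A, -15)*q + √(-142 - 101) = -15*190 + √(-142 - 101) = -2850 + √(-243) = -2850 + 9*I*√3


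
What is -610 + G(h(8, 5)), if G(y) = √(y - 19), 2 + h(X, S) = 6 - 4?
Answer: -610 + I*√19 ≈ -610.0 + 4.3589*I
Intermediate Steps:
h(X, S) = 0 (h(X, S) = -2 + (6 - 4) = -2 + 2 = 0)
G(y) = √(-19 + y)
-610 + G(h(8, 5)) = -610 + √(-19 + 0) = -610 + √(-19) = -610 + I*√19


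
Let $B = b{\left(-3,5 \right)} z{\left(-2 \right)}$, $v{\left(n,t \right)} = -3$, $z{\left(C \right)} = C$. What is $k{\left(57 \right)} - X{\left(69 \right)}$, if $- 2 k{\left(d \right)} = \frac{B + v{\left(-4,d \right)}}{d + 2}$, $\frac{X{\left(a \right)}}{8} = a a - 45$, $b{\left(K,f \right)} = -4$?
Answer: $- \frac{4451909}{118} \approx -37728.0$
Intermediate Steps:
$B = 8$ ($B = \left(-4\right) \left(-2\right) = 8$)
$X{\left(a \right)} = -360 + 8 a^{2}$ ($X{\left(a \right)} = 8 \left(a a - 45\right) = 8 \left(a^{2} - 45\right) = 8 \left(-45 + a^{2}\right) = -360 + 8 a^{2}$)
$k{\left(d \right)} = - \frac{5}{2 \left(2 + d\right)}$ ($k{\left(d \right)} = - \frac{\left(8 - 3\right) \frac{1}{d + 2}}{2} = - \frac{5 \frac{1}{2 + d}}{2} = - \frac{5}{2 \left(2 + d\right)}$)
$k{\left(57 \right)} - X{\left(69 \right)} = - \frac{5}{4 + 2 \cdot 57} - \left(-360 + 8 \cdot 69^{2}\right) = - \frac{5}{4 + 114} - \left(-360 + 8 \cdot 4761\right) = - \frac{5}{118} - \left(-360 + 38088\right) = \left(-5\right) \frac{1}{118} - 37728 = - \frac{5}{118} - 37728 = - \frac{4451909}{118}$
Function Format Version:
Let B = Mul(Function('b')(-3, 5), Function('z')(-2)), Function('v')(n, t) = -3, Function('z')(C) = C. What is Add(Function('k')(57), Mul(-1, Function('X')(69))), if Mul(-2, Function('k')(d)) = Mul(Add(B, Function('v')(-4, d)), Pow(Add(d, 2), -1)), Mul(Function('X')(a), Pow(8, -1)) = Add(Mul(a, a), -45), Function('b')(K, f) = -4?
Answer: Rational(-4451909, 118) ≈ -37728.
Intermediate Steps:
B = 8 (B = Mul(-4, -2) = 8)
Function('X')(a) = Add(-360, Mul(8, Pow(a, 2))) (Function('X')(a) = Mul(8, Add(Mul(a, a), -45)) = Mul(8, Add(Pow(a, 2), -45)) = Mul(8, Add(-45, Pow(a, 2))) = Add(-360, Mul(8, Pow(a, 2))))
Function('k')(d) = Mul(Rational(-5, 2), Pow(Add(2, d), -1)) (Function('k')(d) = Mul(Rational(-1, 2), Mul(Add(8, -3), Pow(Add(d, 2), -1))) = Mul(Rational(-1, 2), Mul(5, Pow(Add(2, d), -1))) = Mul(Rational(-5, 2), Pow(Add(2, d), -1)))
Add(Function('k')(57), Mul(-1, Function('X')(69))) = Add(Mul(-5, Pow(Add(4, Mul(2, 57)), -1)), Mul(-1, Add(-360, Mul(8, Pow(69, 2))))) = Add(Mul(-5, Pow(Add(4, 114), -1)), Mul(-1, Add(-360, Mul(8, 4761)))) = Add(Mul(-5, Pow(118, -1)), Mul(-1, Add(-360, 38088))) = Add(Mul(-5, Rational(1, 118)), Mul(-1, 37728)) = Add(Rational(-5, 118), -37728) = Rational(-4451909, 118)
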